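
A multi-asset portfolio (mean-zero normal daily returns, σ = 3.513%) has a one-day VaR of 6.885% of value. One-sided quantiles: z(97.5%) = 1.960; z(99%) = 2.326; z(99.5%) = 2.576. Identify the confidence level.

Implied z = VaR/σ = 6.885 / 3.513 = 1.960.
This matches z(97.5%) = 1.960.

97.5%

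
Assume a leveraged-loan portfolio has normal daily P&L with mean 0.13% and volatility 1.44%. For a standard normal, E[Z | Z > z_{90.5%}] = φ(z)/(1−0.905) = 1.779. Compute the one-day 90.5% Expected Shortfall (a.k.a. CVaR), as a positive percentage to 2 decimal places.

2.43%

ES = −(0.13%) + 1.44% × 1.779 = 2.432%.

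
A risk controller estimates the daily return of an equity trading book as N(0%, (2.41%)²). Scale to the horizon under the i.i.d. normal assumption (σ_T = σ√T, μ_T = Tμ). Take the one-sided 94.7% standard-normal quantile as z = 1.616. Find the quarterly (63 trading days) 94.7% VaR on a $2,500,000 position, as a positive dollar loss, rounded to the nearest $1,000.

σ_{63d} = 2.41% × √63 = 19.129%.
VaR = 1.616 × 19.129% = 30.912%.
On $2,500,000: 0.30912 × $2,500,000 = $772,800.

$773,000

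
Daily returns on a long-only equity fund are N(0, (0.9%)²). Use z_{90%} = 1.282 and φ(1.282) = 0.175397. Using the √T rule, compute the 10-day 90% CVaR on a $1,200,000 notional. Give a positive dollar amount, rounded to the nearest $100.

σ_{10d} = 0.9% × √10 = 2.846%.
ES multiplier = φ(z)/(1−α) = 0.175397/0.1 = 1.754.
ES = 2.846% × 1.754 = 4.992%; on $1,200,000: $59,904.

$59,900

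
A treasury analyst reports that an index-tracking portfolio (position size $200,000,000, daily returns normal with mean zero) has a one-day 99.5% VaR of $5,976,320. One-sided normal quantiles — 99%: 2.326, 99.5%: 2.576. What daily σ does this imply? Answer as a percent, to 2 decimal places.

VaR as a fraction: $5,976,320 / $200,000,000 = 2.988%.
σ = VaR / z = 2.988% / 2.576 = 1.160%.

1.16%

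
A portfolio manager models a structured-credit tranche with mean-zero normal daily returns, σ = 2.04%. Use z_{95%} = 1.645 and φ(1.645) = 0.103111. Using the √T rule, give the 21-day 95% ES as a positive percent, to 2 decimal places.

σ_{21d} = 2.04% × √21 = 9.348%.
ES multiplier = φ(z)/(1−α) = 0.103111/0.05 = 2.062.
ES = 9.348% × 2.062 = 19.276%.

19.28%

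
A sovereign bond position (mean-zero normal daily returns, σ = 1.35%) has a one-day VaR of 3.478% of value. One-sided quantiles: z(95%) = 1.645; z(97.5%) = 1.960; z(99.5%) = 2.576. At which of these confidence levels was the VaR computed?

99.5%

Implied z = VaR/σ = 3.478 / 1.35 = 2.576.
This matches z(99.5%) = 2.576.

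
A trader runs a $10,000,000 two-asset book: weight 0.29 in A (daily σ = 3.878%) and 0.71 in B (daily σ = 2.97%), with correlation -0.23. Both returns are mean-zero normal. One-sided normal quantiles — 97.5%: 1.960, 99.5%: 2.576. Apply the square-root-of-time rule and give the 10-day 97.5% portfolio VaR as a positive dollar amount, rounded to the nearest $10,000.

$1,330,000

σ_p = √(0.29²·3.878² + 0.71²·2.97² + 2·-0.23·0.29·0.71·3.878·2.97) = 2.150%.
σ_{10d} = 2.150% × √10 = 6.799%.
VaR = 1.960 × 6.799% = 13.326%; on $10,000,000 that is $1,332,600.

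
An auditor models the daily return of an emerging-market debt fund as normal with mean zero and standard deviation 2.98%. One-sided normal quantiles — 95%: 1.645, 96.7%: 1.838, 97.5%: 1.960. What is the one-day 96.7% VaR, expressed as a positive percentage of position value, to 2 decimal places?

VaR = z·σ = 1.838 × 2.98% = 5.477%.

5.48%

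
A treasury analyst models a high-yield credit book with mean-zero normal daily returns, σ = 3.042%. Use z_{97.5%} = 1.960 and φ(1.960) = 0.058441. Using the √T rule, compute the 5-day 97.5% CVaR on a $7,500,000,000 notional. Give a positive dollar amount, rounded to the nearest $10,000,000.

σ_{5d} = 3.042% × √5 = 6.802%.
ES multiplier = φ(z)/(1−α) = 0.058441/0.025 = 2.338.
ES = 6.802% × 2.338 = 15.903%; on $7,500,000,000: $1,192,725,000.

$1,190,000,000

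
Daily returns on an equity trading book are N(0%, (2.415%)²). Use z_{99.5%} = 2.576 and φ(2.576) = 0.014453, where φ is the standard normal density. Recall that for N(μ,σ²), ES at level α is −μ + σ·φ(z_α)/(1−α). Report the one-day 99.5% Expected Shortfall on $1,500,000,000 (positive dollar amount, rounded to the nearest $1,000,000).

$105,000,000

Tail multiplier: φ(z)/(1−α) = 0.014453 / 0.005 = 2.891.
ES = 2.415% × 2.891 = 6.982%.
On $1,500,000,000: 0.06982 × $1,500,000,000 = $104,730,000.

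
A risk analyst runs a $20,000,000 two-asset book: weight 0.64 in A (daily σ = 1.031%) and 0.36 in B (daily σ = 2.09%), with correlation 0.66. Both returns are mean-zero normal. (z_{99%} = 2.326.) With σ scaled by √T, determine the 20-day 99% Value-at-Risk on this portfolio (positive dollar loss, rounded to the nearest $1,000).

σ_p = √(0.64²·1.031² + 0.36²·2.09² + 2·0.66·0.64·0.36·1.031·2.09) = 1.287%.
σ_{20d} = 1.287% × √20 = 5.756%.
VaR = 2.326 × 5.756% = 13.388%; on $20,000,000 that is $2,677,600.

$2,678,000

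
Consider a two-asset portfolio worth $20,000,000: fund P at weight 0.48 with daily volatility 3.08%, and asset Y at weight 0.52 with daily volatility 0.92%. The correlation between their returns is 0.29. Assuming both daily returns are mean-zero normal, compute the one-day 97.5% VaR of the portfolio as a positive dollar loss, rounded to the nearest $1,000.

$659,000

σ_p² = 0.48²·3.08² + 0.52²·0.92² + 2·0.29·0.48·0.52·3.08·0.92 = 2.8247 (%²).
σ_p = √2.8247 = 1.681%.
At 97.5%, z = 1.960.
VaR = 1.960 × 1.681% = 3.295%; on $20,000,000 that is $659,000.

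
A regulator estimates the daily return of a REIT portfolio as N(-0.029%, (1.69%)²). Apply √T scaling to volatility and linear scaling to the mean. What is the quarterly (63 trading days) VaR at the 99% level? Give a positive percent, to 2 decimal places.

At 99%, z = 2.326.
σ_{63d} = 1.69% × √63 = 13.414%; μ_{63d} = 63 × -0.029% = -1.827%.
VaR = −(-1.827%) + 2.326 × 13.414% = 33.028%.

33.03%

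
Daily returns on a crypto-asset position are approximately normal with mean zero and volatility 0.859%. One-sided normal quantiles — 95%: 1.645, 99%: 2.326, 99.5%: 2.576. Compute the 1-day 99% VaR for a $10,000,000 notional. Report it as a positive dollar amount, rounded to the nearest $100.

$199,800

VaR = z·σ = 2.326 × 0.859% = 1.998%.
On $10,000,000: 0.01998 × $10,000,000 = $199,800.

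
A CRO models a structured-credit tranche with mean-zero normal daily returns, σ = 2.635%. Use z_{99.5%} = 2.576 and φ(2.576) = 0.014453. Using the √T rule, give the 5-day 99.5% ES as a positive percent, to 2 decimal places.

17.03%

σ_{5d} = 2.635% × √5 = 5.892%.
ES multiplier = φ(z)/(1−α) = 0.014453/0.005 = 2.891.
ES = 5.892% × 2.891 = 17.034%.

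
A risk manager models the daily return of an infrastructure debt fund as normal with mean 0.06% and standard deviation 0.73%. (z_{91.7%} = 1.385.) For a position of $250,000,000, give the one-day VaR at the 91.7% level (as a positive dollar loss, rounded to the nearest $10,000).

VaR = −μ + z·σ = −(0.06%) + 1.385 × 0.73% = 0.951%.
On $250,000,000: 0.00951 × $250,000,000 = $2,377,500.

$2,380,000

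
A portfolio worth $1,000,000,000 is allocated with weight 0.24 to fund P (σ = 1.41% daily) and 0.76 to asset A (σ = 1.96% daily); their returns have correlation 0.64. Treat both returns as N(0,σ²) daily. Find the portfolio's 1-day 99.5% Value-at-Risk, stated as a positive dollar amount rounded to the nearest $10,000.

$44,460,000

σ_p² = 0.24²·1.41² + 0.76²·1.96² + 2·0.64·0.24·0.76·1.41·1.96 = 2.9786 (%²).
σ_p = √2.9786 = 1.726%.
At 99.5%, z = 2.576.
VaR = 2.576 × 1.726% = 4.446%; on $1,000,000,000 that is $44,460,000.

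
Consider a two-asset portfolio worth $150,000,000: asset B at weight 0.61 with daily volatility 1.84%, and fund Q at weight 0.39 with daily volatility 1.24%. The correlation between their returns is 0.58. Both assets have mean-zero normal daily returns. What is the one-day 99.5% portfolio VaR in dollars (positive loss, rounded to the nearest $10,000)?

$5,630,000

σ_p² = 0.61²·1.84² + 0.39²·1.24² + 2·0.58·0.61·0.39·1.84·1.24 = 2.1233 (%²).
σ_p = √2.1233 = 1.457%.
At 99.5%, z = 2.576.
VaR = 2.576 × 1.457% = 3.753%; on $150,000,000 that is $5,629,500.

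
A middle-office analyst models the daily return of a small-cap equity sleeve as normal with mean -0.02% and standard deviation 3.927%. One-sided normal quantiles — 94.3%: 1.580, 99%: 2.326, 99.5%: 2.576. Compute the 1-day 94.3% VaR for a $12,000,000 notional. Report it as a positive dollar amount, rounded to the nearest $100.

VaR = −μ + z·σ = −(-0.02%) + 1.580 × 3.927% = 6.225%.
On $12,000,000: 0.06225 × $12,000,000 = $747,000.

$747,000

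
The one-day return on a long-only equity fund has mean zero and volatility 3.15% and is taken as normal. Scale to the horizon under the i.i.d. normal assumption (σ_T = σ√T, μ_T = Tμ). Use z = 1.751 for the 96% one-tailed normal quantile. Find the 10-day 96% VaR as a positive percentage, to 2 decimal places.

17.44%

σ_{10d} = 3.15% × √10 = 9.961%.
VaR = 1.751 × 9.961% = 17.442%.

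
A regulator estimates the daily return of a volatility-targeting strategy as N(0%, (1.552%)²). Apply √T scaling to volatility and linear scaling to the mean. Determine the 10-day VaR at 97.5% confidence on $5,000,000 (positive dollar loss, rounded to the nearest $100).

$481,000

At 97.5%, z = 1.960.
σ_{10d} = 1.552% × √10 = 4.908%.
VaR = 1.960 × 4.908% = 9.620%.
On $5,000,000: 0.09620 × $5,000,000 = $481,000.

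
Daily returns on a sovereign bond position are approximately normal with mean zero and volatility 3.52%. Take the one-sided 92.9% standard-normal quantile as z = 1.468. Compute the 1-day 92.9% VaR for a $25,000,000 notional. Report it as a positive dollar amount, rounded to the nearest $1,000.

VaR = z·σ = 1.468 × 3.52% = 5.167%.
On $25,000,000: 0.05167 × $25,000,000 = $1,291,750.

$1,292,000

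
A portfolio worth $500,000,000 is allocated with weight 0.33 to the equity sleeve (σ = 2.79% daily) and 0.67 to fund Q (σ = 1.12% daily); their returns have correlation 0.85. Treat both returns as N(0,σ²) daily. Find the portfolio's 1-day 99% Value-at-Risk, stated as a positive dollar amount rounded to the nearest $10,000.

$18,700,000

σ_p² = 0.33²·2.79² + 0.67²·1.12² + 2·0.85·0.33·0.67·2.79·1.12 = 2.5853 (%²).
σ_p = √2.5853 = 1.608%.
At 99%, z = 2.326.
VaR = 2.326 × 1.608% = 3.740%; on $500,000,000 that is $18,700,000.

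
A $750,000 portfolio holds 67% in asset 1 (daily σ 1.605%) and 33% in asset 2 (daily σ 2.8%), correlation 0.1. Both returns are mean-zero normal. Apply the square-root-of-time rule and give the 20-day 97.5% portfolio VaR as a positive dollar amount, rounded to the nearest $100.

$97,700

σ_p = √(0.67²·1.605² + 0.33²·2.8² + 2·0.1·0.67·0.33·1.605·2.8) = 1.486%.
σ_{20d} = 1.486% × √20 = 6.646%.
z(97.5%) = 1.960.
VaR = 1.960 × 6.646% = 13.026%; on $750,000 that is $97,695.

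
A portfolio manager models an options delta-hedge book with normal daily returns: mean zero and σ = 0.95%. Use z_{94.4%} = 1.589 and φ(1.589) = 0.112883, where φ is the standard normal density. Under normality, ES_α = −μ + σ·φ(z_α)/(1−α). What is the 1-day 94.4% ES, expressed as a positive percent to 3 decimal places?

1.915%

Tail multiplier: φ(z)/(1−α) = 0.112883 / 0.056 = 2.016.
ES = 0.95% × 2.016 = 1.915%.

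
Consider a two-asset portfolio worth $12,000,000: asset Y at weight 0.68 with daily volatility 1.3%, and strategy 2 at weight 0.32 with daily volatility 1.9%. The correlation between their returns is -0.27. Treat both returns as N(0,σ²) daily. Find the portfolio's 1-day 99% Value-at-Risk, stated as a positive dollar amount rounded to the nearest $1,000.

σ_p² = 0.68²·1.3² + 0.32²·1.9² + 2·-0.27·0.68·0.32·1.3·1.9 = 0.8609 (%²).
σ_p = √0.8609 = 0.928%.
At 99%, z = 2.326.
VaR = 2.326 × 0.928% = 2.159%; on $12,000,000 that is $259,080.

$259,000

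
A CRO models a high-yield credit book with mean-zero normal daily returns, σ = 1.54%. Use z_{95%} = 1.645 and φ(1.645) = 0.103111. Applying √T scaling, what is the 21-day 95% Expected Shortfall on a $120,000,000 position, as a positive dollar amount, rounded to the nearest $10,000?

σ_{21d} = 1.54% × √21 = 7.057%.
ES multiplier = φ(z)/(1−α) = 0.103111/0.05 = 2.062.
ES = 7.057% × 2.062 = 14.552%; on $120,000,000: $17,462,400.

$17,460,000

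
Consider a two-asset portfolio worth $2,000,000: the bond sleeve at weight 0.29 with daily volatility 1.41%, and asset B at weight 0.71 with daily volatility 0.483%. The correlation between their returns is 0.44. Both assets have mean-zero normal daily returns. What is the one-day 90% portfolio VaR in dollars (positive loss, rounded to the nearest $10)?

σ_p² = 0.29²·1.41² + 0.71²·0.483² + 2·0.44·0.29·0.71·1.41·0.483 = 0.4082 (%²).
σ_p = √0.4082 = 0.639%.
At 90%, z = 1.282.
VaR = 1.282 × 0.639% = 0.819%; on $2,000,000 that is $16,380.

$16,380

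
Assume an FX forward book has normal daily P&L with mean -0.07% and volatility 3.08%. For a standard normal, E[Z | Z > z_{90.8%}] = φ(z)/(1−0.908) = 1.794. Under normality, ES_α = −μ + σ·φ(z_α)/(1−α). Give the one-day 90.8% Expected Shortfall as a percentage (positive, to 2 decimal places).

5.60%

ES = −(-0.07%) + 3.08% × 1.794 = 5.596%.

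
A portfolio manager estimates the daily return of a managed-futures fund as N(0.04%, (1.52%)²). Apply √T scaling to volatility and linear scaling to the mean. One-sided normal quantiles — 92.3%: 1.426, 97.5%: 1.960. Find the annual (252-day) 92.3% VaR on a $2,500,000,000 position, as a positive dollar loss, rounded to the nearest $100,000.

$608,200,000

σ_{252d} = 1.52% × √252 = 24.129%; μ_{252d} = 252 × 0.04% = 10.080%.
VaR = −(10.080%) + 1.426 × 24.129% = 24.328%.
On $2,500,000,000: 0.24328 × $2,500,000,000 = $608,200,000.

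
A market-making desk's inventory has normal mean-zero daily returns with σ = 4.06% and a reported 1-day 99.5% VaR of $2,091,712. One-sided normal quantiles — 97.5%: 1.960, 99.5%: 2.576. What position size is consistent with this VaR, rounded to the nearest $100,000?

VaR as a fraction of value: z·σ = 2.576 × 4.06% = 10.4586%.
Position = $2,091,712 / 0.104586 = $20,000,000.

$20,000,000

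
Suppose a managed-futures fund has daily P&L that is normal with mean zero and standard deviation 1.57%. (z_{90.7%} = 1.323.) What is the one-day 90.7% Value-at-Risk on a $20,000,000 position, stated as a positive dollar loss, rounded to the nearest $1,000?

$415,000

VaR = z·σ = 1.323 × 1.57% = 2.077%.
On $20,000,000: 0.02077 × $20,000,000 = $415,400.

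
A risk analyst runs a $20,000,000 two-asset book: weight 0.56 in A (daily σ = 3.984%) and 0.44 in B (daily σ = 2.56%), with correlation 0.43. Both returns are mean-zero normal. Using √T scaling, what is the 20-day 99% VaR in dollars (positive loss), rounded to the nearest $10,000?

σ_p = √(0.56²·3.984² + 0.44²·2.56² + 2·0.43·0.56·0.44·3.984·2.56) = 2.900%.
σ_{20d} = 2.900% × √20 = 12.969%.
z(99%) = 2.326.
VaR = 2.326 × 12.969% = 30.166%; on $20,000,000 that is $6,033,200.

$6,030,000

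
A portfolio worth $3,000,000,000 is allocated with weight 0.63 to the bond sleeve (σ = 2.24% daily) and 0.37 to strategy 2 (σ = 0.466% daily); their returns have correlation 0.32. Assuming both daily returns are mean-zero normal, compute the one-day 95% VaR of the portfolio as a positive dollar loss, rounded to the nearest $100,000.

$72,800,000

σ_p² = 0.63²·2.24² + 0.37²·0.466² + 2·0.32·0.63·0.37·2.24·0.466 = 2.1769 (%²).
σ_p = √2.1769 = 1.475%.
At 95%, z = 1.645.
VaR = 1.645 × 1.475% = 2.426%; on $3,000,000,000 that is $72,780,000.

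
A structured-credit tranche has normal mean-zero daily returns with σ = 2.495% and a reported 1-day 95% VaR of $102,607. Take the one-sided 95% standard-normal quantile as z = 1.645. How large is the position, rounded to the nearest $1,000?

VaR as a fraction of value: z·σ = 1.645 × 2.495% = 4.10428%.
Position = $102,607 / 0.0410428 = $2,500,003.

$2,500,000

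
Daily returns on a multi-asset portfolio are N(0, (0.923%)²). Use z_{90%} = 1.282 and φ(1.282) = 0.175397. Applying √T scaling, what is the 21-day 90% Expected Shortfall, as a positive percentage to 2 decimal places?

7.42%

σ_{21d} = 0.923% × √21 = 4.230%.
ES multiplier = φ(z)/(1−α) = 0.175397/0.1 = 1.754.
ES = 4.230% × 1.754 = 7.419%.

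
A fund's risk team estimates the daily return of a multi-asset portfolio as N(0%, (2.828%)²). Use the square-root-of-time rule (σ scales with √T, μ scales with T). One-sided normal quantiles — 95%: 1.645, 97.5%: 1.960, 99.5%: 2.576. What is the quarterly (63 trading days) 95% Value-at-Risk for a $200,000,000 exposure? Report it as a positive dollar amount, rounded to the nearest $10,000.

$73,850,000

σ_{63d} = 2.828% × √63 = 22.447%.
VaR = 1.645 × 22.447% = 36.925%.
On $200,000,000: 0.36925 × $200,000,000 = $73,850,000.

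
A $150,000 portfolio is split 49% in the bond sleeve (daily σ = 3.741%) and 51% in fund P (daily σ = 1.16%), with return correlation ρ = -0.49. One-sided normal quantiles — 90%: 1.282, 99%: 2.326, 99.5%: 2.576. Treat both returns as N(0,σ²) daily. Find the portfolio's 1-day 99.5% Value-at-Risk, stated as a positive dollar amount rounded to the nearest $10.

σ_p² = 0.49²·3.741² + 0.51²·1.16² + 2·-0.49·0.49·0.51·3.741·1.16 = 2.6474 (%²).
σ_p = √2.6474 = 1.627%.
VaR = 2.576 × 1.627% = 4.191%; on $150,000 that is $6,286.

$6,290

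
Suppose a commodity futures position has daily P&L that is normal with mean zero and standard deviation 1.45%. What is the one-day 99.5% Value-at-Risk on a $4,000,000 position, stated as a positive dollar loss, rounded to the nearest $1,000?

$149,000

At 99.5% one-sided, z = 2.576.
VaR = z·σ = 2.576 × 1.45% = 3.735%.
On $4,000,000: 0.03735 × $4,000,000 = $149,400.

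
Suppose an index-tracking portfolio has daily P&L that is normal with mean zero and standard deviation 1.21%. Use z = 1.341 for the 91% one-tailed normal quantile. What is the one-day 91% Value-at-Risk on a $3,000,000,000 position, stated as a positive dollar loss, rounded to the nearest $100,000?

$48,700,000

VaR = z·σ = 1.341 × 1.21% = 1.623%.
On $3,000,000,000: 0.01623 × $3,000,000,000 = $48,690,000.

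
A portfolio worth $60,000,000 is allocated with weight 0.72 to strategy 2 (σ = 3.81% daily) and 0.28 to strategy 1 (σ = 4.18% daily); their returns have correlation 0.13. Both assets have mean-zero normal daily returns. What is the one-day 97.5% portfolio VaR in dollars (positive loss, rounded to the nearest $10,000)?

σ_p² = 0.72²·3.81² + 0.28²·4.18² + 2·0.13·0.72·0.28·3.81·4.18 = 9.7297 (%²).
σ_p = √9.7297 = 3.119%.
At 97.5%, z = 1.960.
VaR = 1.960 × 3.119% = 6.113%; on $60,000,000 that is $3,667,800.

$3,670,000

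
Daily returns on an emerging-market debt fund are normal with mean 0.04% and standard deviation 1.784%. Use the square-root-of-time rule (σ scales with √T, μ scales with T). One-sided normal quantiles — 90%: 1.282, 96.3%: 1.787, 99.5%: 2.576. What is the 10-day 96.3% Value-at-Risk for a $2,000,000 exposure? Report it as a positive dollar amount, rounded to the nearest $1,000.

σ_{10d} = 1.784% × √10 = 5.642%; μ_{10d} = 10 × 0.04% = 0.400%.
VaR = −(0.400%) + 1.787 × 5.642% = 9.682%.
On $2,000,000: 0.09682 × $2,000,000 = $193,640.

$194,000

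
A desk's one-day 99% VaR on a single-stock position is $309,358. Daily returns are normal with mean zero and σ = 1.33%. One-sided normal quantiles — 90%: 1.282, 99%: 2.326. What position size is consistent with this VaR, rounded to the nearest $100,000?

$10,000,000

VaR as a fraction of value: z·σ = 2.326 × 1.33% = 3.09358%.
Position = $309,358 / 0.0309358 = $10,000,000.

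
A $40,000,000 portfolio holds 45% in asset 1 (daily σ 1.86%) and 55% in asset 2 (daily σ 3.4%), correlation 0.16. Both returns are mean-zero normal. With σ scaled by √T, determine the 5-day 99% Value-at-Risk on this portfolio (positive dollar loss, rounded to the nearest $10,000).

$4,510,000

σ_p = √(0.45²·1.86² + 0.55²·3.4² + 2·0.16·0.45·0.55·1.86·3.4) = 2.168%.
σ_{5d} = 2.168% × √5 = 4.848%.
z(99%) = 2.326.
VaR = 2.326 × 4.848% = 11.276%; on $40,000,000 that is $4,510,400.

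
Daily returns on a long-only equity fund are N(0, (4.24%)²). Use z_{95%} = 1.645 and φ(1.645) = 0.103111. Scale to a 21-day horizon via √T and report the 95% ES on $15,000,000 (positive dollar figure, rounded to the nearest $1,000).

$6,010,000

σ_{21d} = 4.24% × √21 = 19.430%.
ES multiplier = φ(z)/(1−α) = 0.103111/0.05 = 2.062.
ES = 19.430% × 2.062 = 40.065%; on $15,000,000: $6,009,750.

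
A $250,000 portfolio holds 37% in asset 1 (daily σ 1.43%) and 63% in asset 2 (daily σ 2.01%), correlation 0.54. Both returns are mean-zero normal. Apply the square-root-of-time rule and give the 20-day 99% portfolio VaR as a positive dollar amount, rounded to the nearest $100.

$42,000

σ_p = √(0.37²·1.43² + 0.63²·2.01² + 2·0.54·0.37·0.63·1.43·2.01) = 1.615%.
σ_{20d} = 1.615% × √20 = 7.222%.
z(99%) = 2.326.
VaR = 2.326 × 7.222% = 16.798%; on $250,000 that is $41,995.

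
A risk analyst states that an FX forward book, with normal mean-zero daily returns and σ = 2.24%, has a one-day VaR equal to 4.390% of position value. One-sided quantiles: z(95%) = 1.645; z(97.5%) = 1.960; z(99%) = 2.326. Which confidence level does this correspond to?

97.5%

Implied z = VaR/σ = 4.390 / 2.24 = 1.960.
This matches z(97.5%) = 1.960.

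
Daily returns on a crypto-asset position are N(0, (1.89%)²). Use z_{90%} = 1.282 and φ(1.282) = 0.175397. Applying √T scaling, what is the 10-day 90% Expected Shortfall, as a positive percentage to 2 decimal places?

σ_{10d} = 1.89% × √10 = 5.977%.
ES multiplier = φ(z)/(1−α) = 0.175397/0.1 = 1.754.
ES = 5.977% × 1.754 = 10.484%.

10.48%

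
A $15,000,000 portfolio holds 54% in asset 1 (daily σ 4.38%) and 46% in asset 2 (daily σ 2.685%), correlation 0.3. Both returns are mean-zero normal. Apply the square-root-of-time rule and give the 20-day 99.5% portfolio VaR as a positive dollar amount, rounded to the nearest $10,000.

σ_p = √(0.54²·4.38² + 0.46²·2.685² + 2·0.3·0.54·0.46·4.38·2.685) = 2.979%.
σ_{20d} = 2.979% × √20 = 13.322%.
z(99.5%) = 2.576.
VaR = 2.576 × 13.322% = 34.317%; on $15,000,000 that is $5,147,550.

$5,150,000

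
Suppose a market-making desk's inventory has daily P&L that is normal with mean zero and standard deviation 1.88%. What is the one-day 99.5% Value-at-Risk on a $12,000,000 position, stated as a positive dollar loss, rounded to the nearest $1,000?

$581,000

At 99.5% one-sided, z = 2.576.
VaR = z·σ = 2.576 × 1.88% = 4.843%.
On $12,000,000: 0.04843 × $12,000,000 = $581,160.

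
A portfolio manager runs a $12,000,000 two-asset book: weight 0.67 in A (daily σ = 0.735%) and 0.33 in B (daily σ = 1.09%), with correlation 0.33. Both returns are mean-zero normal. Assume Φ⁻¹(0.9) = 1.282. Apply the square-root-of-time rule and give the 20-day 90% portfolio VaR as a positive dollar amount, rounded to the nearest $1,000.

$481,000

σ_p = √(0.67²·0.735² + 0.33²·1.09² + 2·0.33·0.67·0.33·0.735·1.09) = 0.699%.
σ_{20d} = 0.699% × √20 = 3.126%.
VaR = 1.282 × 3.126% = 4.008%; on $12,000,000 that is $480,960.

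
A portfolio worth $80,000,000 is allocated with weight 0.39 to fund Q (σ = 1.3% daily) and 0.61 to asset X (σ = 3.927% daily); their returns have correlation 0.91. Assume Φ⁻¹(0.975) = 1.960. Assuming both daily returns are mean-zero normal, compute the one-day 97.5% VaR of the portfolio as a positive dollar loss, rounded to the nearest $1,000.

$4,492,000

σ_p² = 0.39²·1.3² + 0.61²·3.927² + 2·0.91·0.39·0.61·1.3·3.927 = 8.2057 (%²).
σ_p = √8.2057 = 2.865%.
VaR = 1.960 × 2.865% = 5.615%; on $80,000,000 that is $4,492,000.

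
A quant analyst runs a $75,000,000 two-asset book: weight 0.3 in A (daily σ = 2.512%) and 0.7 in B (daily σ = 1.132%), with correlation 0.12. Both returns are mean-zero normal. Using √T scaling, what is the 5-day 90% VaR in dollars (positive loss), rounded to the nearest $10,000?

$2,490,000

σ_p = √(0.3²·2.512² + 0.7²·1.132² + 2·0.12·0.3·0.7·2.512·1.132) = 1.157%.
σ_{5d} = 1.157% × √5 = 2.587%.
z(90%) = 1.282.
VaR = 1.282 × 2.587% = 3.317%; on $75,000,000 that is $2,487,750.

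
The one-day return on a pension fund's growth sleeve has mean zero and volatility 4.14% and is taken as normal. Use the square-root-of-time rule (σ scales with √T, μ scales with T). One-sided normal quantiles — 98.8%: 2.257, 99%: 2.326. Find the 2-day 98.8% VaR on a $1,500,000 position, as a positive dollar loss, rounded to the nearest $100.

$198,200

σ_{2d} = 4.14% × √2 = 5.855%.
VaR = 2.257 × 5.855% = 13.215%.
On $1,500,000: 0.13215 × $1,500,000 = $198,225.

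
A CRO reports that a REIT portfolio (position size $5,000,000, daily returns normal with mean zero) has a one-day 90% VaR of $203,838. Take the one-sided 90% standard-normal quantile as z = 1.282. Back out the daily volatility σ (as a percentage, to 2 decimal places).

VaR as a fraction: $203,838 / $5,000,000 = 4.077%.
σ = VaR / z = 4.077% / 1.282 = 3.180%.

3.18%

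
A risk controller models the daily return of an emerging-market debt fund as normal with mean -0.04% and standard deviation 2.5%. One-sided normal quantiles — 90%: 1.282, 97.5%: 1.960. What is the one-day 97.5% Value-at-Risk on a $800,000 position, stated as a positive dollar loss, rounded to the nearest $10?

$39,520

VaR = −μ + z·σ = −(-0.04%) + 1.960 × 2.5% = 4.940%.
On $800,000: 0.04940 × $800,000 = $39,520.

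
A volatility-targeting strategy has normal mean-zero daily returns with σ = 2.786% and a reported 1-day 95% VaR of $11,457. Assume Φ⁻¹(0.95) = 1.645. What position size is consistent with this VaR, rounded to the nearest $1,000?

VaR as a fraction of value: z·σ = 1.645 × 2.786% = 4.58297%.
Position = $11,457 / 0.0458297 = $249,991.

$250,000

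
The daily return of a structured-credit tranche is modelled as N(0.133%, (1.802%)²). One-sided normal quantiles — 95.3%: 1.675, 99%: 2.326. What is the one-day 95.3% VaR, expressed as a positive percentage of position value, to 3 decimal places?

2.885%

VaR = −μ + z·σ = −(0.133%) + 1.675 × 1.802% = 2.885%.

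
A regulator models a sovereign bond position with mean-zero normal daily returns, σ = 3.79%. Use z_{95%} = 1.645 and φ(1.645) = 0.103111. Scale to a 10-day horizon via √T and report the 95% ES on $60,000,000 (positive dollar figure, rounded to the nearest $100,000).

σ_{10d} = 3.79% × √10 = 11.985%.
ES multiplier = φ(z)/(1−α) = 0.103111/0.05 = 2.062.
ES = 11.985% × 2.062 = 24.713%; on $60,000,000: $14,827,800.

$14,800,000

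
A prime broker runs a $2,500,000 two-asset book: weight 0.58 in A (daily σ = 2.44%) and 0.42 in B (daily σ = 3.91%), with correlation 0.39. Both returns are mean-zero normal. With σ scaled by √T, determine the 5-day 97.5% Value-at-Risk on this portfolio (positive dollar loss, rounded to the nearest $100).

$279,600

σ_p = √(0.58²·2.44² + 0.42²·3.91² + 2·0.39·0.58·0.42·2.44·3.91) = 2.552%.
σ_{5d} = 2.552% × √5 = 5.706%.
z(97.5%) = 1.960.
VaR = 1.960 × 5.706% = 11.184%; on $2,500,000 that is $279,600.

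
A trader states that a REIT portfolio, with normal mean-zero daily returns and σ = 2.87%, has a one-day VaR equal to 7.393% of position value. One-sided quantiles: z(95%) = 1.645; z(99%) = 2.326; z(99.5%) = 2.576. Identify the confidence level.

Implied z = VaR/σ = 7.393 / 2.87 = 2.576.
This matches z(99.5%) = 2.576.

99.5%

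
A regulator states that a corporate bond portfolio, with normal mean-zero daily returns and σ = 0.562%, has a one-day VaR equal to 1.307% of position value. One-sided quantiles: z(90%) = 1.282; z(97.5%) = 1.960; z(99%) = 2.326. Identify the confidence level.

99%

Implied z = VaR/σ = 1.307 / 0.562 = 2.326.
This matches z(99%) = 2.326.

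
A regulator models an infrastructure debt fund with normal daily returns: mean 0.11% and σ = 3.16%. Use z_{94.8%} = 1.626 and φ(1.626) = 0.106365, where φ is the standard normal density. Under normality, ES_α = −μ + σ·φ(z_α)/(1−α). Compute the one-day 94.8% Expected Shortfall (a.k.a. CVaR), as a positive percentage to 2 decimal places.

Tail multiplier: φ(z)/(1−α) = 0.106365 / 0.052 = 2.045.
ES = −(0.11%) + 3.16% × 2.045 = 6.352%.

6.35%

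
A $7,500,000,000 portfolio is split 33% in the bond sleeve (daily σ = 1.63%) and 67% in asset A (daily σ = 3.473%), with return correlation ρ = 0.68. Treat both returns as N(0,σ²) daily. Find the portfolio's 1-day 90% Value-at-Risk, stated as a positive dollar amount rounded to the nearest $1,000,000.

σ_p² = 0.33²·1.63² + 0.67²·3.473² + 2·0.68·0.33·0.67·1.63·3.473 = 7.4061 (%²).
σ_p = √7.4061 = 2.721%.
At 90%, z = 1.282.
VaR = 1.282 × 2.721% = 3.488%; on $7,500,000,000 that is $261,600,000.

$262,000,000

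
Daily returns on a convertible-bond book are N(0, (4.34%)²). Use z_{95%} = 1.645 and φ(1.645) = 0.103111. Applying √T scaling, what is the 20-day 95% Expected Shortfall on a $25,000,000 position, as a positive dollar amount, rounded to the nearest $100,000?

σ_{20d} = 4.34% × √20 = 19.409%.
ES multiplier = φ(z)/(1−α) = 0.103111/0.05 = 2.062.
ES = 19.409% × 2.062 = 40.021%; on $25,000,000: $10,005,250.

$10,000,000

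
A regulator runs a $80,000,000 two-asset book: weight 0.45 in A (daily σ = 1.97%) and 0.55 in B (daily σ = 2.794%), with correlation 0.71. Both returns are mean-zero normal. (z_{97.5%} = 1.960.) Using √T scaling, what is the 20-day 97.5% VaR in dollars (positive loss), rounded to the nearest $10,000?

$15,810,000

σ_p = √(0.45²·1.97² + 0.55²·2.794² + 2·0.71·0.45·0.55·1.97·2.794) = 2.254%.
σ_{20d} = 2.254% × √20 = 10.080%.
VaR = 1.960 × 10.080% = 19.757%; on $80,000,000 that is $15,805,600.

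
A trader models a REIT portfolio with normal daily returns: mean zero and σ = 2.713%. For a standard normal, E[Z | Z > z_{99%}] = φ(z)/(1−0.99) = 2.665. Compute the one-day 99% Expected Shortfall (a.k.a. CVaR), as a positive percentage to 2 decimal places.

ES = 2.713% × 2.665 = 7.230%.

7.23%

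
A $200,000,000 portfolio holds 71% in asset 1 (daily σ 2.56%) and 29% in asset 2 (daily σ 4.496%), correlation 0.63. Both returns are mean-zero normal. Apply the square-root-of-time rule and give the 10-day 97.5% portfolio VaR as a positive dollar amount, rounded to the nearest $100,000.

$35,000,000

σ_p = √(0.71²·2.56² + 0.29²·4.496² + 2·0.63·0.71·0.29·2.56·4.496) = 2.827%.
σ_{10d} = 2.827% × √10 = 8.940%.
z(97.5%) = 1.960.
VaR = 1.960 × 8.940% = 17.522%; on $200,000,000 that is $35,044,000.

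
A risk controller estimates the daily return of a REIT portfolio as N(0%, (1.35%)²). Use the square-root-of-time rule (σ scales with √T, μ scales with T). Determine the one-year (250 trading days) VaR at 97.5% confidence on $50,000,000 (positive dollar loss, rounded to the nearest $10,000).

At 97.5%, z = 1.960.
σ_{250d} = 1.35% × √250 = 21.345%.
VaR = 1.960 × 21.345% = 41.836%.
On $50,000,000: 0.41836 × $50,000,000 = $20,918,000.

$20,920,000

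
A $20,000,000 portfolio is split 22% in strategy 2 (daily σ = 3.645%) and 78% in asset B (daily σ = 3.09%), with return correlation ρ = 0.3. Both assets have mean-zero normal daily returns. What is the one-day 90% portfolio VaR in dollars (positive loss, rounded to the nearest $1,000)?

$707,000

σ_p² = 0.22²·3.645² + 0.78²·3.09² + 2·0.3·0.22·0.78·3.645·3.09 = 7.6118 (%²).
σ_p = √7.6118 = 2.759%.
At 90%, z = 1.282.
VaR = 1.282 × 2.759% = 3.537%; on $20,000,000 that is $707,400.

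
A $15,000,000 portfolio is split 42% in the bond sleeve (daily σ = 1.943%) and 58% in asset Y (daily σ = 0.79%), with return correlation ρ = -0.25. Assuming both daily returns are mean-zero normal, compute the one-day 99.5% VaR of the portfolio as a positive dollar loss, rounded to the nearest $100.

$320,700

σ_p² = 0.42²·1.943² + 0.58²·0.79² + 2·-0.25·0.42·0.58·1.943·0.79 = 0.6889 (%²).
σ_p = √0.6889 = 0.830%.
At 99.5%, z = 2.576.
VaR = 2.576 × 0.830% = 2.138%; on $15,000,000 that is $320,700.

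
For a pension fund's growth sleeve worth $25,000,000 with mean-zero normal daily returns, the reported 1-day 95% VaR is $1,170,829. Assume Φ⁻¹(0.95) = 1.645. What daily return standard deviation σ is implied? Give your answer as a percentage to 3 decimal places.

2.847%

VaR as a fraction: $1,170,829 / $25,000,000 = 4.683%.
σ = VaR / z = 4.683% / 1.645 = 2.847%.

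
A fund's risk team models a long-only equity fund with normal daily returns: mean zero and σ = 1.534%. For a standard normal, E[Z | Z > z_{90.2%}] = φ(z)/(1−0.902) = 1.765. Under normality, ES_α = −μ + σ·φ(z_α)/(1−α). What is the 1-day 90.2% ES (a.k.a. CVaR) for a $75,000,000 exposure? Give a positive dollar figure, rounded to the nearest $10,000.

$2,030,000

ES = 1.534% × 1.765 = 2.708%.
On $75,000,000: 0.02708 × $75,000,000 = $2,031,000.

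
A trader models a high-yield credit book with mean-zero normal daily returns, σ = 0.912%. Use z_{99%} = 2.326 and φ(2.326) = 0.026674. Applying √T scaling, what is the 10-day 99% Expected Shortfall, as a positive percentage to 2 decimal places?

σ_{10d} = 0.912% × √10 = 2.884%.
ES multiplier = φ(z)/(1−α) = 0.026674/0.01 = 2.667.
ES = 2.884% × 2.667 = 7.692%.

7.69%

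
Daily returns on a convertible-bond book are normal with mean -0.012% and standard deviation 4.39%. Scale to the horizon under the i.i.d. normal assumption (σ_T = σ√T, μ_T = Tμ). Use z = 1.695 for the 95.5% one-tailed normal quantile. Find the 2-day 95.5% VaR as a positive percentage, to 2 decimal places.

σ_{2d} = 4.39% × √2 = 6.208%; μ_{2d} = 2 × -0.012% = -0.024%.
VaR = −(-0.024%) + 1.695 × 6.208% = 10.547%.

10.55%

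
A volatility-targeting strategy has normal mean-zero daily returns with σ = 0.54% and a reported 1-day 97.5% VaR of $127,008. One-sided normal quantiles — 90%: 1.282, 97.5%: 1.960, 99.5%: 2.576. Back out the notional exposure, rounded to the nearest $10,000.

$12,000,000

VaR as a fraction of value: z·σ = 1.960 × 0.54% = 1.0584%.
Position = $127,008 / 0.010584 = $12,000,000.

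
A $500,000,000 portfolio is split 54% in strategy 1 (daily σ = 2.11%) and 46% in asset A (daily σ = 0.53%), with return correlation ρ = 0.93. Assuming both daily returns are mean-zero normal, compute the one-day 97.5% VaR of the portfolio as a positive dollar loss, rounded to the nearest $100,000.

σ_p² = 0.54²·2.11² + 0.46²·0.53² + 2·0.93·0.54·0.46·2.11·0.53 = 1.8744 (%²).
σ_p = √1.8744 = 1.369%.
At 97.5%, z = 1.960.
VaR = 1.960 × 1.369% = 2.683%; on $500,000,000 that is $13,415,000.

$13,400,000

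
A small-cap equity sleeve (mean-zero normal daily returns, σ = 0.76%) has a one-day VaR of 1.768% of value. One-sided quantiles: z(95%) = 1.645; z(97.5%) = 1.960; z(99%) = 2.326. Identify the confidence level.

Implied z = VaR/σ = 1.768 / 0.76 = 2.326.
This matches z(99%) = 2.326.

99%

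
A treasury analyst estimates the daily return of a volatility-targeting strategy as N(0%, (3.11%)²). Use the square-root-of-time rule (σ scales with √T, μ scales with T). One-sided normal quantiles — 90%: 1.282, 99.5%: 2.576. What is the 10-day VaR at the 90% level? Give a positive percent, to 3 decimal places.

σ_{10d} = 3.11% × √10 = 9.835%.
VaR = 1.282 × 9.835% = 12.608%.

12.608%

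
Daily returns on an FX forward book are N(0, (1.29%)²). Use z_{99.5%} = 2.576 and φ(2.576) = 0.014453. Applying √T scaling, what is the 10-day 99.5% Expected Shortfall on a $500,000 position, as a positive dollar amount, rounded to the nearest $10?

$58,960

σ_{10d} = 1.29% × √10 = 4.079%.
ES multiplier = φ(z)/(1−α) = 0.014453/0.005 = 2.891.
ES = 4.079% × 2.891 = 11.792%; on $500,000: $58,960.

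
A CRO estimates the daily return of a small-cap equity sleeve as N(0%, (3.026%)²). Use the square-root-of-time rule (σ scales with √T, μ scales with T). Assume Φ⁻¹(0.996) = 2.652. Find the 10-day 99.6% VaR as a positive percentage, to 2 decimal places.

25.38%

σ_{10d} = 3.026% × √10 = 9.569%.
VaR = 2.652 × 9.569% = 25.377%.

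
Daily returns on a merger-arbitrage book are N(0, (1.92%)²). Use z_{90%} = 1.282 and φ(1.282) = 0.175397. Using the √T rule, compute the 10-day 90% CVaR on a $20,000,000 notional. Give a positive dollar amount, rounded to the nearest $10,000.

$2,130,000

σ_{10d} = 1.92% × √10 = 6.072%.
ES multiplier = φ(z)/(1−α) = 0.175397/0.1 = 1.754.
ES = 6.072% × 1.754 = 10.650%; on $20,000,000: $2,130,000.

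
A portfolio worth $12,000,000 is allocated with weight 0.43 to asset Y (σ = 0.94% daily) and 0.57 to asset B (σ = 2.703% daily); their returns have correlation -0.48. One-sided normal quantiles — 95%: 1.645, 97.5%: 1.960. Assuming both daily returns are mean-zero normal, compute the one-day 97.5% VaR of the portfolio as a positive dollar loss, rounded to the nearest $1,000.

$328,000

σ_p² = 0.43²·0.94² + 0.57²·2.703² + 2·-0.48·0.43·0.57·0.94·2.703 = 1.9393 (%²).
σ_p = √1.9393 = 1.393%.
VaR = 1.960 × 1.393% = 2.730%; on $12,000,000 that is $327,600.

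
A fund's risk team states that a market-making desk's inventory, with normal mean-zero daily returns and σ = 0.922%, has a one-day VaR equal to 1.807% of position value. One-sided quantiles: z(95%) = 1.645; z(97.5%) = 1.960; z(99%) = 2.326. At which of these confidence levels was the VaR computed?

97.5%

Implied z = VaR/σ = 1.807 / 0.922 = 1.960.
This matches z(97.5%) = 1.960.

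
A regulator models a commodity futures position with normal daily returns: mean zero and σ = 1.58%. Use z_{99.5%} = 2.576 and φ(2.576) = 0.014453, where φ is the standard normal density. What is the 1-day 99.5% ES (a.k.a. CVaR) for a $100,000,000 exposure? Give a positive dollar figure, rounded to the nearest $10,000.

$4,570,000

Tail multiplier: φ(z)/(1−α) = 0.014453 / 0.005 = 2.891.
ES = 1.58% × 2.891 = 4.568%.
On $100,000,000: 0.04568 × $100,000,000 = $4,568,000.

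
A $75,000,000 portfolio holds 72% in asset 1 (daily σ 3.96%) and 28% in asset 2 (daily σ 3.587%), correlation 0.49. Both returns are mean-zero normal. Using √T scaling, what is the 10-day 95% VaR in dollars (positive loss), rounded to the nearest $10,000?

$13,480,000

σ_p = √(0.72²·3.96² + 0.28²·3.587² + 2·0.49·0.72·0.28·3.96·3.587) = 3.456%.
σ_{10d} = 3.456% × √10 = 10.929%.
z(95%) = 1.645.
VaR = 1.645 × 10.929% = 17.978%; on $75,000,000 that is $13,483,500.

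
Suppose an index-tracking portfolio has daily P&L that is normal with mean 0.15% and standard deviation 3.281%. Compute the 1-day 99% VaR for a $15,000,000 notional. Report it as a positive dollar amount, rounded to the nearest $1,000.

$1,122,000

At 99% one-sided, z = 2.326.
VaR = −μ + z·σ = −(0.15%) + 2.326 × 3.281% = 7.482%.
On $15,000,000: 0.07482 × $15,000,000 = $1,122,300.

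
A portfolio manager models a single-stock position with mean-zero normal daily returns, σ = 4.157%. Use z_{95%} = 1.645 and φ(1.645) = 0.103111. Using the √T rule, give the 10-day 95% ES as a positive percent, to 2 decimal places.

27.11%

σ_{10d} = 4.157% × √10 = 13.146%.
ES multiplier = φ(z)/(1−α) = 0.103111/0.05 = 2.062.
ES = 13.146% × 2.062 = 27.107%.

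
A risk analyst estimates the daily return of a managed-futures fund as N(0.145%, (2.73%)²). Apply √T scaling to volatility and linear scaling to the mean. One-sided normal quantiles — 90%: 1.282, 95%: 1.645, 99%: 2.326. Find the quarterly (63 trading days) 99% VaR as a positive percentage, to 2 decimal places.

41.27%

σ_{63d} = 2.73% × √63 = 21.669%; μ_{63d} = 63 × 0.145% = 9.135%.
VaR = −(9.135%) + 2.326 × 21.669% = 41.267%.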